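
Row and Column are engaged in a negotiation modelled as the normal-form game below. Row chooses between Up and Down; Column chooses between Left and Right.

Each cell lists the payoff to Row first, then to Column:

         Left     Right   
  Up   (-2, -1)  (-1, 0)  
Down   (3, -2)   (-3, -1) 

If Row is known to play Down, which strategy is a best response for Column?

Against Down, Column earns -2 from Left and -1 from Right.
So Right is the best response.

Right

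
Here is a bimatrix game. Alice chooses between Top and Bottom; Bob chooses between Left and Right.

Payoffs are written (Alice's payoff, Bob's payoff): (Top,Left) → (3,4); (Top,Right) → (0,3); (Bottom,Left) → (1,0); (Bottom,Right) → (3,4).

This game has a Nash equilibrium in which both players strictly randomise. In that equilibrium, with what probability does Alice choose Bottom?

Let x be the probability that Alice plays Top. In a completely mixed equilibrium, Bob must be indifferent between Left and Right.
Bob's expected payoff from Left is 4x; from Right it is 3x + 4(1−x).
Setting these equal: 4x = −x + 4, so x = 4/5.
Therefore Alice plays Bottom with probability 1 − 4/5 = 1/5.

1/5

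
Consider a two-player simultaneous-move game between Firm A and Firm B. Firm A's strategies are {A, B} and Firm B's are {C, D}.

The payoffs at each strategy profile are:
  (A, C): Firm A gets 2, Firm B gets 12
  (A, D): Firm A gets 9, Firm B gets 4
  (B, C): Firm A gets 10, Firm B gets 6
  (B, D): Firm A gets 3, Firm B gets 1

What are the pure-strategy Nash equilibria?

(B, C)

(A, C): Firm A prefers B (10 > 2) — not an equilibrium.
(A, D): Firm B prefers C (12 > 4) — not an equilibrium.
(B, C): Firm A gets 10 ≥ 2 from A, and Firm B gets 6 ≥ 1 from D — Nash equilibrium.
(B, D): Firm A prefers A (9 > 3); Firm B prefers C (6 > 1) — not an equilibrium.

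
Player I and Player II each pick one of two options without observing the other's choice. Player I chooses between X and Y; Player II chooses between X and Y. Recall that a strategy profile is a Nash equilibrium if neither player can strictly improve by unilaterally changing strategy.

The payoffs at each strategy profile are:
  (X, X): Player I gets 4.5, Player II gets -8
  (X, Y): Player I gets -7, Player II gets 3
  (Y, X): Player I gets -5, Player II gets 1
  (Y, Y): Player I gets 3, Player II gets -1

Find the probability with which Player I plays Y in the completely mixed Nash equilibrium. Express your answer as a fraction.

11/13

Let r be the probability that Player I plays X. In a completely mixed equilibrium, Player II must be indifferent between X and Y.
Player II's expected payoff from X is −8r + (1−r); from Y it is 3r − (1−r).
Setting these equal: −9r + 1 = 4r − 1, so r = 2/13.
Therefore Player I plays Y with probability 1 − 2/13 = 11/13.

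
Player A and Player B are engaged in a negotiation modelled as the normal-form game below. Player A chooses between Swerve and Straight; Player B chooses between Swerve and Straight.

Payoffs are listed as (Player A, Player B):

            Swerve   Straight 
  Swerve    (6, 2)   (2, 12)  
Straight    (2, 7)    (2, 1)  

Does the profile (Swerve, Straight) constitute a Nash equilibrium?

At (Swerve, Straight), Player A earns 2; switching to Straight would give 2, so Player A has no profitable deviation.
Player B earns 12; switching to Swerve would give 2, so Player B has no profitable deviation.
Neither player can gain by a unilateral deviation, so this profile is a Nash equilibrium.

Yes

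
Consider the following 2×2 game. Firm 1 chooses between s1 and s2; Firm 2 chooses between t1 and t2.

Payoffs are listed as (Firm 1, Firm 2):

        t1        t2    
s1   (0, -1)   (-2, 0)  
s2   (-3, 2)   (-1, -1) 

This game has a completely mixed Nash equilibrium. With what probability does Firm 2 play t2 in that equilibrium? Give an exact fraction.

Let q be the probability that Firm 2 plays t1. In a completely mixed equilibrium, Firm 1 must be indifferent between s1 and s2.
Firm 1's expected payoff from s1 is −2(1−q); from s2 it is −3q − (1−q).
Setting these equal: 2q − 2 = −2q − 1, so q = 1/4.
Therefore Firm 2 plays t2 with probability 1 − 1/4 = 3/4.

3/4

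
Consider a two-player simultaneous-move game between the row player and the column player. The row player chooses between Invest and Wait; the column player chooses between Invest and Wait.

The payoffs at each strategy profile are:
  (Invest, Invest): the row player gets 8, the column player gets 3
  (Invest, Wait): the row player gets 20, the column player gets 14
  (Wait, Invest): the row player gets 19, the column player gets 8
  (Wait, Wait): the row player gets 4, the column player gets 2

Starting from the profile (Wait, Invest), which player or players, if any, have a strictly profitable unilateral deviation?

Neither

The row player at (Wait, Invest) earns 19; deviating to Invest yields 8 — not better.
The column player earns 8; deviating to Wait yields 2 — not better.
Neither player can strictly improve; the profile is a Nash equilibrium.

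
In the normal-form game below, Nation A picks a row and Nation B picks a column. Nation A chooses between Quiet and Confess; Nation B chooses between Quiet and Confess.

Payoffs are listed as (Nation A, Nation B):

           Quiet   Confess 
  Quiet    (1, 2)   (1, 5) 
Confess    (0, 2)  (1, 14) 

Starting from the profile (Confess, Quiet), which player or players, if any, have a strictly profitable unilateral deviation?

Both

Nation A at (Confess, Quiet) earns 0; deviating to Quiet yields 1 — a strict improvement.
Nation B earns 2; deviating to Confess yields 14 — a strict improvement.
Both Nation A and Nation B have strictly profitable deviations.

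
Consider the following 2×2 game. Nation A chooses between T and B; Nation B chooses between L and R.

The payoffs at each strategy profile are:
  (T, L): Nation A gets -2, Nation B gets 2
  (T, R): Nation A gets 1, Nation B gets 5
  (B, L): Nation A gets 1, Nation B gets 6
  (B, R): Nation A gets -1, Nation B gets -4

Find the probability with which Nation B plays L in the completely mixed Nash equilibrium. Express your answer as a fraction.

2/5

Let y be the probability that Nation B plays L. In a completely mixed equilibrium, Nation A must be indifferent between T and B.
Nation A's expected payoff from T is −2y + (1−y); from B it is y − (1−y).
Setting these equal: −3y + 1 = 2y − 1, so y = 2/5.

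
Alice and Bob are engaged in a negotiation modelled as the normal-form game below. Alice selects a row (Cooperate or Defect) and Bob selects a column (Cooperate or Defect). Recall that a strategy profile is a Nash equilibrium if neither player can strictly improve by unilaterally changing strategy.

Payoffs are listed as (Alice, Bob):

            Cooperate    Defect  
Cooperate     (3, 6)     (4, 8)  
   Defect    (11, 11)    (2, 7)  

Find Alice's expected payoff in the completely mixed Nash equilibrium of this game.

19/5

First find q, the probability Bob plays Cooperate, from Alice's indifference between Cooperate and Defect: 3q + 4(1−q) = 11q + 2(1−q), giving q = 1/5.
Since Alice is indifferent in equilibrium, Alice's expected payoff equals the payoff from either row against (1/5, 4/5). Using Cooperate: 3(1/5) + 4(4/5) = 19/5.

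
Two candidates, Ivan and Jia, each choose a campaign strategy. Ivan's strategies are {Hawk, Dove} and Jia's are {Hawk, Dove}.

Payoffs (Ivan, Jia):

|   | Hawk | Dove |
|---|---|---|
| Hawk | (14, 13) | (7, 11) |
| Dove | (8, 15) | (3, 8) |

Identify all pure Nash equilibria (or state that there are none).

(Hawk, Hawk): Ivan gets 14 ≥ 8 from Dove, and Jia gets 13 ≥ 11 from Dove — Nash equilibrium.
(Hawk, Dove): Jia prefers Hawk (13 > 11) — not an equilibrium.
(Dove, Hawk): Ivan prefers Hawk (14 > 8) — not an equilibrium.
(Dove, Dove): Ivan prefers Hawk (7 > 3); Jia prefers Hawk (15 > 8) — not an equilibrium.

(Hawk, Hawk)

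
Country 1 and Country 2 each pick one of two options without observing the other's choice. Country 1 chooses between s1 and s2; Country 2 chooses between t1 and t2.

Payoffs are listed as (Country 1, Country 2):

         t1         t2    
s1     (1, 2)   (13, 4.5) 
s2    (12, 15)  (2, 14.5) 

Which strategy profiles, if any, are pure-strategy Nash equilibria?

(s1, t1): Country 1 prefers s2 (12 > 1); Country 2 prefers t2 (4.5 > 2) — not an equilibrium.
(s1, t2): Country 1 gets 13 ≥ 2 from s2, and Country 2 gets 4.5 ≥ 2 from t1 — Nash equilibrium.
(s2, t1): Country 1 gets 12 ≥ 1 from s1, and Country 2 gets 15 ≥ 14.5 from t2 — Nash equilibrium.
(s2, t2): Country 1 prefers s1 (13 > 2); Country 2 prefers t1 (15 > 14.5) — not an equilibrium.

(s1, t2) and (s2, t1)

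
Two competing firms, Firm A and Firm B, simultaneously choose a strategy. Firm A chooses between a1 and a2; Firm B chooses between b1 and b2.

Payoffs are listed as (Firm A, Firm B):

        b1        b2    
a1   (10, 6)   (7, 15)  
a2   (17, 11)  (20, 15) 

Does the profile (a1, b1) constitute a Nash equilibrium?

At (a1, b1), Firm A earns 10; switching to a2 would give 17, so Firm A would deviate.
Firm B earns 6; switching to b2 would give 15, so Firm B would deviate.
Since at least one player can profitably deviate, this is not a Nash equilibrium.

No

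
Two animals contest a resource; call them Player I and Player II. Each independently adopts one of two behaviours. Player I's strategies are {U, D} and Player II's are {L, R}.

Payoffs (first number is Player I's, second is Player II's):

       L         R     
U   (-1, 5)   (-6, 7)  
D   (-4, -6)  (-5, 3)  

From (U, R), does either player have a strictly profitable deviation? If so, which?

Player I

Player I at (U, R) earns -6; deviating to D yields -5 — a strict improvement.
Player II earns 7; deviating to L yields 5 — not better.
Only Player I has a strictly profitable deviation.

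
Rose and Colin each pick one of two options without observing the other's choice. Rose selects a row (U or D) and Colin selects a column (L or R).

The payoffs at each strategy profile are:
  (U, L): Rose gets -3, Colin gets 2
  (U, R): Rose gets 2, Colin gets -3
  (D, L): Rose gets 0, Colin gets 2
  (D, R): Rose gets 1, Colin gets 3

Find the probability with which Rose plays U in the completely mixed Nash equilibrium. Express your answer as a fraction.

1/6

Let x be the probability that Rose plays U. In a completely mixed equilibrium, Colin must be indifferent between L and R.
Colin's expected payoff from L is 2x + 2(1−x); from R it is −3x + 3(1−x).
Setting these equal: 2 = −6x + 3, so x = 1/6.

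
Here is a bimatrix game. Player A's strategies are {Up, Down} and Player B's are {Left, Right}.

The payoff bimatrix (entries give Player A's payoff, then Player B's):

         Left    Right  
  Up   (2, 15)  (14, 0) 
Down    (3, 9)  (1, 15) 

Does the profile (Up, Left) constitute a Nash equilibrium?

At (Up, Left), Player A earns 2; switching to Down would give 3, so Player A would deviate.
Player B earns 15; switching to Right would give 0, so Player B has no profitable deviation.
Since at least one player can profitably deviate, this is not a Nash equilibrium.

No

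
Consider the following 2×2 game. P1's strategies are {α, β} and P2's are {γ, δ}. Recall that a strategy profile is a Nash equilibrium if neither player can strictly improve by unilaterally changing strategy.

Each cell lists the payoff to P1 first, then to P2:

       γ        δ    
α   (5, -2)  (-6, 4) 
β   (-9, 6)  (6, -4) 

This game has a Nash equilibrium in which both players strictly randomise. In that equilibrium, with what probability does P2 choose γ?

6/13

Let y be the probability that P2 plays γ. In a completely mixed equilibrium, P1 must be indifferent between α and β.
P1's expected payoff from α is 5y − 6(1−y); from β it is −9y + 6(1−y).
Setting these equal: 11y − 6 = −15y + 6, so y = 6/13.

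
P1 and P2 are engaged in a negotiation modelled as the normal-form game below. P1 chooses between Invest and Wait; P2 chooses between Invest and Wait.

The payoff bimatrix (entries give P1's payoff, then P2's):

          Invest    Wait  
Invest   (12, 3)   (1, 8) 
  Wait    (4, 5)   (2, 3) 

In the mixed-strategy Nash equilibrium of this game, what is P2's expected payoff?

First find x, the probability P1 plays Invest, from P2's indifference between Invest and Wait: 3x + 5(1−x) = 8x + 3(1−x), giving x = 2/7.
Since P2 is indifferent in equilibrium, P2's expected payoff equals the payoff from either column against (2/7, 5/7). Using Invest: 3(2/7) + 5(5/7) = 31/7.

31/7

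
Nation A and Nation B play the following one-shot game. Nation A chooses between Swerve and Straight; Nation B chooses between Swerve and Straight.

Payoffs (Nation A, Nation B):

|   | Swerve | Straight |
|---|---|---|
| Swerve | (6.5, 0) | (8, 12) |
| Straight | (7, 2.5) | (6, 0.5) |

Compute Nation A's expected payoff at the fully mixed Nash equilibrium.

34/5

First find y, the probability Nation B plays Swerve, from Nation A's indifference between Swerve and Straight: 6.5y + 8(1−y) = 7y + 6(1−y), giving y = 4/5.
Since Nation A is indifferent in equilibrium, Nation A's expected payoff equals the payoff from either row against (4/5, 1/5). Using Swerve: 6.5(4/5) + 8(1/5) = 34/5.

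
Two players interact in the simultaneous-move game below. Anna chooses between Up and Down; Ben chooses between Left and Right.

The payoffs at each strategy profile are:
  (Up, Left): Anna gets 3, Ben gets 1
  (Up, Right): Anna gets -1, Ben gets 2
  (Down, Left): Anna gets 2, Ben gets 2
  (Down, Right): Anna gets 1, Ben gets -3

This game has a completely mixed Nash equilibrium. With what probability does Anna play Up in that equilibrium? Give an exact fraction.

Let x be the probability that Anna plays Up. In a completely mixed equilibrium, Ben must be indifferent between Left and Right.
Ben's expected payoff from Left is x + 2(1−x); from Right it is 2x − 3(1−x).
Setting these equal: −x + 2 = 5x − 3, so x = 5/6.

5/6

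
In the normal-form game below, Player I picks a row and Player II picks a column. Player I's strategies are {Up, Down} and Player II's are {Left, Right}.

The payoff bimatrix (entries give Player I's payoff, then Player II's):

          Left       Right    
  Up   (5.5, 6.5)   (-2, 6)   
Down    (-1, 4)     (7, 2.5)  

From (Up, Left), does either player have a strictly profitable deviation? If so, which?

Player I at (Up, Left) earns 5.5; deviating to Down yields -1 — not better.
Player II earns 6.5; deviating to Right yields 6 — not better.
Neither player can strictly improve; the profile is a Nash equilibrium.

Neither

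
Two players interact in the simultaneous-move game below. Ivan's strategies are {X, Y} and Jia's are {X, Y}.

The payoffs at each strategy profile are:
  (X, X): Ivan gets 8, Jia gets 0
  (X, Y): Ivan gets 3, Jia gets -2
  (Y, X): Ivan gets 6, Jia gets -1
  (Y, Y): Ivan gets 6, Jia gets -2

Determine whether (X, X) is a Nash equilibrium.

At (X, X), Ivan earns 8; switching to Y would give 6, so Ivan has no profitable deviation.
Jia earns 0; switching to Y would give -2, so Jia has no profitable deviation.
Neither player can gain by a unilateral deviation, so this profile is a Nash equilibrium.

Yes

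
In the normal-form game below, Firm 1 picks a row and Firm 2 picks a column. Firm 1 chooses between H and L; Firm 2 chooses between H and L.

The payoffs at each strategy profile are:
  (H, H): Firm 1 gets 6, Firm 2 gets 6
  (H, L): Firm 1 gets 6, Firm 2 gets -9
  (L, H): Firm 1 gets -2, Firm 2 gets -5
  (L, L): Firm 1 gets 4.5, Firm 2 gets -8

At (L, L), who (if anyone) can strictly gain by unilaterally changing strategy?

Firm 1 at (L, L) earns 4.5; deviating to H yields 6 — a strict improvement.
Firm 2 earns -8; deviating to H yields -5 — a strict improvement.
Both Firm 1 and Firm 2 have strictly profitable deviations.

Both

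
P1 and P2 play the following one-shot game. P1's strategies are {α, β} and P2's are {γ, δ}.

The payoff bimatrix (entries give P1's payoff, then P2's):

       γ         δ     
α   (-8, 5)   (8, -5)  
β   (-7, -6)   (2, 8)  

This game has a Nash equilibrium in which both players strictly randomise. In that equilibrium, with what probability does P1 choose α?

7/12

Let r be the probability that P1 plays α. In a completely mixed equilibrium, P2 must be indifferent between γ and δ.
P2's expected payoff from γ is 5r − 6(1−r); from δ it is −5r + 8(1−r).
Setting these equal: 11r − 6 = −13r + 8, so r = 7/12.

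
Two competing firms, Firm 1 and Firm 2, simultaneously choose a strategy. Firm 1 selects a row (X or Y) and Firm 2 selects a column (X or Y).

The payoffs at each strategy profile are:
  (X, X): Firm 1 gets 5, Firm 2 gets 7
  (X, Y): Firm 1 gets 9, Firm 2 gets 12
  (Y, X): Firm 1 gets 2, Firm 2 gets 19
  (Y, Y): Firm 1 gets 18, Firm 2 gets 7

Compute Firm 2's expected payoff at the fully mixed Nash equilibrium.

179/17

First find x, the probability Firm 1 plays X, from Firm 2's indifference between X and Y: 7x + 19(1−x) = 12x + 7(1−x), giving x = 12/17.
Since Firm 2 is indifferent in equilibrium, Firm 2's expected payoff equals the payoff from either column against (12/17, 5/17). Using X: 7(12/17) + 19(5/17) = 179/17.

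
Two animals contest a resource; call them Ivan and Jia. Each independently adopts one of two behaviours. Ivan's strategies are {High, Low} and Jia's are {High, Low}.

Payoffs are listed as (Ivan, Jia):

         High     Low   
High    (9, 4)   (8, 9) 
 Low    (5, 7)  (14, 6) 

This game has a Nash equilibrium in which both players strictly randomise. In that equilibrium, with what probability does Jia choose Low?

2/5

Let q be the probability that Jia plays High. In a completely mixed equilibrium, Ivan must be indifferent between High and Low.
Ivan's expected payoff from High is 9q + 8(1−q); from Low it is 5q + 14(1−q).
Setting these equal: q + 8 = −9q + 14, so q = 3/5.
Therefore Jia plays Low with probability 1 − 3/5 = 2/5.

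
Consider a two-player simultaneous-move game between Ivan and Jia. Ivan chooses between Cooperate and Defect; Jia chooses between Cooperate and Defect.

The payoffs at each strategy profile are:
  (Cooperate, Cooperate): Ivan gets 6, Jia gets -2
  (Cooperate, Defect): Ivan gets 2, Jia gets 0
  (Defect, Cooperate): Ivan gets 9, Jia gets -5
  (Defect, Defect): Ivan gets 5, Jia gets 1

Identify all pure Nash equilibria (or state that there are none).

(Cooperate, Cooperate): Ivan prefers Defect (9 > 6); Jia prefers Defect (0 > -2) — not an equilibrium.
(Cooperate, Defect): Ivan prefers Defect (5 > 2) — not an equilibrium.
(Defect, Cooperate): Jia prefers Defect (1 > -5) — not an equilibrium.
(Defect, Defect): Ivan gets 5 ≥ 2 from Cooperate, and Jia gets 1 ≥ -5 from Cooperate — Nash equilibrium.

(Defect, Defect)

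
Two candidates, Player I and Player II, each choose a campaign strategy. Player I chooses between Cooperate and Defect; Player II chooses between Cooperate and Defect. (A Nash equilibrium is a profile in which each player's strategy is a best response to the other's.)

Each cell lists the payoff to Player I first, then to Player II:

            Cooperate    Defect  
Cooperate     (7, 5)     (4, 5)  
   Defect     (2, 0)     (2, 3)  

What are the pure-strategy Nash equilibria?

(Cooperate, Cooperate): Player I gets 7 ≥ 2 from Defect, and Player II gets 5 ≥ 5 from Defect — Nash equilibrium.
(Cooperate, Defect): Player I gets 4 ≥ 2 from Defect, and Player II gets 5 ≥ 5 from Cooperate — Nash equilibrium.
(Defect, Cooperate): Player I prefers Cooperate (7 > 2); Player II prefers Defect (3 > 0) — not an equilibrium.
(Defect, Defect): Player I prefers Cooperate (4 > 2) — not an equilibrium.

(Cooperate, Cooperate) and (Cooperate, Defect)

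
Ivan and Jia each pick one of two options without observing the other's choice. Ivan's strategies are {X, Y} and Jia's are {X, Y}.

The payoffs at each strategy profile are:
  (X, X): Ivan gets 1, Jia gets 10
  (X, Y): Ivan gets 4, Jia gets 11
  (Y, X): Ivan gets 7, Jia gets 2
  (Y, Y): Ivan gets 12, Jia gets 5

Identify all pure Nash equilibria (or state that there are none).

(Y, Y)

(X, X): Ivan prefers Y (7 > 1); Jia prefers Y (11 > 10) — not an equilibrium.
(X, Y): Ivan prefers Y (12 > 4) — not an equilibrium.
(Y, X): Jia prefers Y (5 > 2) — not an equilibrium.
(Y, Y): Ivan gets 12 ≥ 4 from X, and Jia gets 5 ≥ 2 from X — Nash equilibrium.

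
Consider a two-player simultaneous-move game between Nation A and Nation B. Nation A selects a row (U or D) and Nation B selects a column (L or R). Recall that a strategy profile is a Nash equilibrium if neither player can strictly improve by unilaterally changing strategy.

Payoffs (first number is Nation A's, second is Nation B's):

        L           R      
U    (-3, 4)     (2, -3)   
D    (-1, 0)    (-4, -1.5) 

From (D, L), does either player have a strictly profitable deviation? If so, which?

Neither

Nation A at (D, L) earns -1; deviating to U yields -3 — not better.
Nation B earns 0; deviating to R yields -1.5 — not better.
Neither player can strictly improve; the profile is a Nash equilibrium.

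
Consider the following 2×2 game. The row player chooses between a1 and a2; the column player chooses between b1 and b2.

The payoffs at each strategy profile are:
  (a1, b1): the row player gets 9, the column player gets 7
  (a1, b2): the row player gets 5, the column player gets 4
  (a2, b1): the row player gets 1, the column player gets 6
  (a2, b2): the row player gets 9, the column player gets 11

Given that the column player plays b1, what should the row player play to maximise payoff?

Against b1, the row player earns 9 from a1 and 1 from a2.
So a1 is the best response.

a1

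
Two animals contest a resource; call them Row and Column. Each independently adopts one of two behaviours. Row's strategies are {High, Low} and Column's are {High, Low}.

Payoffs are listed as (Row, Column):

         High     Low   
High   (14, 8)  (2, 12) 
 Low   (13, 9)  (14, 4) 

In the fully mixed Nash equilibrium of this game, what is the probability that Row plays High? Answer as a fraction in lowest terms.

5/9

Let x be the probability that Row plays High. In a completely mixed equilibrium, Column must be indifferent between High and Low.
Column's expected payoff from High is 8x + 9(1−x); from Low it is 12x + 4(1−x).
Setting these equal: −x + 9 = 8x + 4, so x = 5/9.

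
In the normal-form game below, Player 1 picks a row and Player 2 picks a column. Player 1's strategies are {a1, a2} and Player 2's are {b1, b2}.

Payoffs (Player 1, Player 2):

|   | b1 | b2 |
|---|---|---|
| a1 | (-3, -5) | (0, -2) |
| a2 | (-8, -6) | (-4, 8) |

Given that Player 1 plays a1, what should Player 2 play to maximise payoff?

b2

Against a1, Player 2 earns -5 from b1 and -2 from b2.
So b2 is the best response.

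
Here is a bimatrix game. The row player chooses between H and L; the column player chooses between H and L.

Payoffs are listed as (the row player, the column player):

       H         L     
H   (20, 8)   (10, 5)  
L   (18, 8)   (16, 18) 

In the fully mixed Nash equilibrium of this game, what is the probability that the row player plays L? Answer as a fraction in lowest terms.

3/13

Let r be the probability that the row player plays H. In a completely mixed equilibrium, the column player must be indifferent between H and L.
The column player's expected payoff from H is 8r + 8(1−r); from L it is 5r + 18(1−r).
Setting these equal: 8 = −13r + 18, so r = 10/13.
Therefore the row player plays L with probability 1 − 10/13 = 3/13.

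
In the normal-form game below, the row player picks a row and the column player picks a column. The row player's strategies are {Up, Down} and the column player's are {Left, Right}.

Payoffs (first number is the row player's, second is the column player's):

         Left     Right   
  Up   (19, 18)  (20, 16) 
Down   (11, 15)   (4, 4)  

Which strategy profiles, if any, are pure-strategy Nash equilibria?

(Up, Left): the row player gets 19 ≥ 11 from Down, and the column player gets 18 ≥ 16 from Right — Nash equilibrium.
(Up, Right): the column player prefers Left (18 > 16) — not an equilibrium.
(Down, Left): the row player prefers Up (19 > 11) — not an equilibrium.
(Down, Right): the row player prefers Up (20 > 4); the column player prefers Left (15 > 4) — not an equilibrium.

(Up, Left)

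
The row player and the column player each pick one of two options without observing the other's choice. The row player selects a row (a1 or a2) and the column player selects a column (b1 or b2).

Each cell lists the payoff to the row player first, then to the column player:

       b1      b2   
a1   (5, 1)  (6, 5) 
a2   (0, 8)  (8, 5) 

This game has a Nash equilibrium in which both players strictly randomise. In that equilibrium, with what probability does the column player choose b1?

Let c be the probability that the column player plays b1. In a completely mixed equilibrium, the row player must be indifferent between a1 and a2.
The row player's expected payoff from a1 is 5c + 6(1−c); from a2 it is 8(1−c).
Setting these equal: −c + 6 = −8c + 8, so c = 2/7.

2/7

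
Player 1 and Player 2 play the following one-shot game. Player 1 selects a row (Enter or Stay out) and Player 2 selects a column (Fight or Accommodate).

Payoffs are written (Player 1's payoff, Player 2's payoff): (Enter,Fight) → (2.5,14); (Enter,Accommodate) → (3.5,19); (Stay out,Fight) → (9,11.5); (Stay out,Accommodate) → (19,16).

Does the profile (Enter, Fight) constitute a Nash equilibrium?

No

At (Enter, Fight), Player 1 earns 2.5; switching to Stay out would give 9, so Player 1 would deviate.
Player 2 earns 14; switching to Accommodate would give 19, so Player 2 would deviate.
Since at least one player can profitably deviate, this is not a Nash equilibrium.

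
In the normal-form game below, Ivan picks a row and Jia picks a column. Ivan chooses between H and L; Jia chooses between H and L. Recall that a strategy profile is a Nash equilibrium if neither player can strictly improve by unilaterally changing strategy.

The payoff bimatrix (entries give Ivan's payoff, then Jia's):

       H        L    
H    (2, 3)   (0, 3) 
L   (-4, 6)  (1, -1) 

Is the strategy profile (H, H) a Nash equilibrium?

At (H, H), Ivan earns 2; switching to L would give -4, so Ivan has no profitable deviation.
Jia earns 3; switching to L would give 3, so Jia has no profitable deviation.
Neither player can gain by a unilateral deviation, so this profile is a Nash equilibrium.

Yes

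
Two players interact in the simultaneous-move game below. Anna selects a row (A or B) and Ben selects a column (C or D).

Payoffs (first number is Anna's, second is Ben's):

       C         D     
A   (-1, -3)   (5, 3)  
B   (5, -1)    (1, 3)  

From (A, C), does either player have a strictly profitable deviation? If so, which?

Both

Anna at (A, C) earns -1; deviating to B yields 5 — a strict improvement.
Ben earns -3; deviating to D yields 3 — a strict improvement.
Both Anna and Ben have strictly profitable deviations.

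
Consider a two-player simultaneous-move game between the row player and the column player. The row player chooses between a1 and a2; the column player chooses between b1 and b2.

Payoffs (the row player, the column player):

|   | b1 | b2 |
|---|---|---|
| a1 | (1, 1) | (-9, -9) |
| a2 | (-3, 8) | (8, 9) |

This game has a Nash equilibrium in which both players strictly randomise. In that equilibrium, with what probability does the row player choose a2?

10/11

Let x be the probability that the row player plays a1. In a completely mixed equilibrium, the column player must be indifferent between b1 and b2.
The column player's expected payoff from b1 is x + 8(1−x); from b2 it is −9x + 9(1−x).
Setting these equal: −7x + 8 = −18x + 9, so x = 1/11.
Therefore the row player plays a2 with probability 1 − 1/11 = 10/11.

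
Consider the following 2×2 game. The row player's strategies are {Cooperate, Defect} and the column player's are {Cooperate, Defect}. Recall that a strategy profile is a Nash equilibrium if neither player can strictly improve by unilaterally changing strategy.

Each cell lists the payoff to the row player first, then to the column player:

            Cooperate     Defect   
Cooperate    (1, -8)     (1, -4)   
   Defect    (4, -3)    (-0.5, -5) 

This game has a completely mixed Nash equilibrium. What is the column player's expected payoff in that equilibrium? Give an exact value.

First find x, the probability the row player plays Cooperate, from the column player's indifference between Cooperate and Defect: −8x − 3(1−x) = −4x − 5(1−x), giving x = 1/3.
Since the column player is indifferent in equilibrium, the column player's expected payoff equals the payoff from either column against (1/3, 2/3). Using Cooperate: −8(1/3) − 3(2/3) = -14/3.

-14/3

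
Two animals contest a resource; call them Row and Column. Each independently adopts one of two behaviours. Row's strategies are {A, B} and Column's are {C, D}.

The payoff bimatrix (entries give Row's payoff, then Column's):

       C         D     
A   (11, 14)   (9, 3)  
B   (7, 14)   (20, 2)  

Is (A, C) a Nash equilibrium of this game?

At (A, C), Row earns 11; switching to B would give 7, so Row has no profitable deviation.
Column earns 14; switching to D would give 3, so Column has no profitable deviation.
Neither player can gain by a unilateral deviation, so this profile is a Nash equilibrium.

Yes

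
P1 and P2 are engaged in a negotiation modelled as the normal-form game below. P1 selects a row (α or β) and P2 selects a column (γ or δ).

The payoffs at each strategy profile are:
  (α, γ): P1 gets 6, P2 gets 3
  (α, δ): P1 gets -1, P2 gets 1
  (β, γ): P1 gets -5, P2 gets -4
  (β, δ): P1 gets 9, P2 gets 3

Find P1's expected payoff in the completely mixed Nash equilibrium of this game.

7/3

First find y, the probability P2 plays γ, from P1's indifference between α and β: 6y − (1−y) = −5y + 9(1−y), giving y = 10/21.
Since P1 is indifferent in equilibrium, P1's expected payoff equals the payoff from either row against (10/21, 11/21). Using α: 6(10/21) − (11/21) = 7/3.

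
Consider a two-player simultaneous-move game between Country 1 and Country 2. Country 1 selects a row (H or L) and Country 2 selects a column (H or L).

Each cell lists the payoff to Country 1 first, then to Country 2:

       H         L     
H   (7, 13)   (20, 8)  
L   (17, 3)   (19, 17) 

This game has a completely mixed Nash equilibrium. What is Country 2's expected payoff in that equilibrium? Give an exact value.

197/19

First find p, the probability Country 1 plays H, from Country 2's indifference between H and L: 13p + 3(1−p) = 8p + 17(1−p), giving p = 14/19.
Since Country 2 is indifferent in equilibrium, Country 2's expected payoff equals the payoff from either column against (14/19, 5/19). Using H: 13(14/19) + 3(5/19) = 197/19.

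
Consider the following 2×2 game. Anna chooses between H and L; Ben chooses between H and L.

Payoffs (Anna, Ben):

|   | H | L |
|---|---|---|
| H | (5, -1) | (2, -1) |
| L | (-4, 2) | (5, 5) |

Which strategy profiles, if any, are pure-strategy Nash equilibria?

(H, H): Anna gets 5 ≥ -4 from L, and Ben gets -1 ≥ -1 from L — Nash equilibrium.
(H, L): Anna prefers L (5 > 2) — not an equilibrium.
(L, H): Anna prefers H (5 > -4); Ben prefers L (5 > 2) — not an equilibrium.
(L, L): Anna gets 5 ≥ 2 from H, and Ben gets 5 ≥ 2 from H — Nash equilibrium.

(H, H) and (L, L)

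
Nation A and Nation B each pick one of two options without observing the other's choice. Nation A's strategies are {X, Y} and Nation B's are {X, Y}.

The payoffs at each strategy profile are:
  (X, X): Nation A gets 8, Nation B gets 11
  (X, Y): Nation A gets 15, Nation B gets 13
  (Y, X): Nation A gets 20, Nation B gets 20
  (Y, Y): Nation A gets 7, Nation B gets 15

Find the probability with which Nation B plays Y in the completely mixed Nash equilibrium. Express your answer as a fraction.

3/5

Let q be the probability that Nation B plays X. In a completely mixed equilibrium, Nation A must be indifferent between X and Y.
Nation A's expected payoff from X is 8q + 15(1−q); from Y it is 20q + 7(1−q).
Setting these equal: −7q + 15 = 13q + 7, so q = 2/5.
Therefore Nation B plays Y with probability 1 − 2/5 = 3/5.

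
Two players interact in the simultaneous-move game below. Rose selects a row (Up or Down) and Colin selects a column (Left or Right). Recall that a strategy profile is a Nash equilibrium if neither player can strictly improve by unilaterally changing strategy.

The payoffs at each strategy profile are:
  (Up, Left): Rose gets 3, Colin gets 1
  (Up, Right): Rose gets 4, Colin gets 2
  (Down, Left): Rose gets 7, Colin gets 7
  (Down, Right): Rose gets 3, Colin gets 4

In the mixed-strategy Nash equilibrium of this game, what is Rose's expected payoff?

First find y, the probability Colin plays Left, from Rose's indifference between Up and Down: 3y + 4(1−y) = 7y + 3(1−y), giving y = 1/5.
Since Rose is indifferent in equilibrium, Rose's expected payoff equals the payoff from either row against (1/5, 4/5). Using Up: 3(1/5) + 4(4/5) = 19/5.

19/5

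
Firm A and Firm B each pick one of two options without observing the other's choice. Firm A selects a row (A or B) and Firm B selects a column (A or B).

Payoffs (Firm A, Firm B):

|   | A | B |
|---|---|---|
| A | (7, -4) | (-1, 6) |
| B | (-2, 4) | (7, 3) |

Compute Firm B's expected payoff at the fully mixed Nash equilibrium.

First find x, the probability Firm A plays A, from Firm B's indifference between A and B: −4x + 4(1−x) = 6x + 3(1−x), giving x = 1/11.
Since Firm B is indifferent in equilibrium, Firm B's expected payoff equals the payoff from either column against (1/11, 10/11). Using A: −4(1/11) + 4(10/11) = 36/11.

36/11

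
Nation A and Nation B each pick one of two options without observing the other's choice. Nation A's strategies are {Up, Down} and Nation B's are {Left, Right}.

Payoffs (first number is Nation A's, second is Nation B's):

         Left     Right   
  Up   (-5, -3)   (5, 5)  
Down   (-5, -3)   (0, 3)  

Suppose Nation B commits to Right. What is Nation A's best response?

Against Right, Nation A earns 5 from Up and 0 from Down.
So Up is the best response.

Up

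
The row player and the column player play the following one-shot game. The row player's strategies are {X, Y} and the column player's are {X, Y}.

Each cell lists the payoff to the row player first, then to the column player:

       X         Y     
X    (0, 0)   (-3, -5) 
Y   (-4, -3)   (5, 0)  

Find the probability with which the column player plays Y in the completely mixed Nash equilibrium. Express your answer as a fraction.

1/3

Let q be the probability that the column player plays X. In a completely mixed equilibrium, the row player must be indifferent between X and Y.
The row player's expected payoff from X is −3(1−q); from Y it is −4q + 5(1−q).
Setting these equal: 3q − 3 = −9q + 5, so q = 2/3.
Therefore the column player plays Y with probability 1 − 2/3 = 1/3.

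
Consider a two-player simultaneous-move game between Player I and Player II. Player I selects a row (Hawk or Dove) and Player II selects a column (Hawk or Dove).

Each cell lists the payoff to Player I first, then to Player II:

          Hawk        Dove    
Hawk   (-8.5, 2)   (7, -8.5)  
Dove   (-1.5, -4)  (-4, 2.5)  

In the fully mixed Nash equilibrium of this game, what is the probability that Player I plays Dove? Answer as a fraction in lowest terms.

21/34

Let x be the probability that Player I plays Hawk. In a completely mixed equilibrium, Player II must be indifferent between Hawk and Dove.
Player II's expected payoff from Hawk is 2x − 4(1−x); from Dove it is −8.5x + 2.5(1−x).
Setting these equal: 6x − 4 = −11x + 2.5, so x = 13/34.
Therefore Player I plays Dove with probability 1 − 13/34 = 21/34.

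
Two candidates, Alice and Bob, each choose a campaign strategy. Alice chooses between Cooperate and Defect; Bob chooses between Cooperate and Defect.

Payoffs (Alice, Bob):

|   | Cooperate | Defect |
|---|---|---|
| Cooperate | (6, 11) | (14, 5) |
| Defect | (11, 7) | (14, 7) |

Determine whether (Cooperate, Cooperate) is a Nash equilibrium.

No

At (Cooperate, Cooperate), Alice earns 6; switching to Defect would give 11, so Alice would deviate.
Bob earns 11; switching to Defect would give 5, so Bob has no profitable deviation.
Since at least one player can profitably deviate, this is not a Nash equilibrium.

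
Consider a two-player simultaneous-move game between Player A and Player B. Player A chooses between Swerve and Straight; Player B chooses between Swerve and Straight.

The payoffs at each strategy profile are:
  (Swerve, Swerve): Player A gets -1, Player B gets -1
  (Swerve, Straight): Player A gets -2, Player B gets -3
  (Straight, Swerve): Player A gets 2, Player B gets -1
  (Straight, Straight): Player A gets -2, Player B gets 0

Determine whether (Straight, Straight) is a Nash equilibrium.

At (Straight, Straight), Player A earns -2; switching to Swerve would give -2, so Player A has no profitable deviation.
Player B earns 0; switching to Swerve would give -1, so Player B has no profitable deviation.
Neither player can gain by a unilateral deviation, so this profile is a Nash equilibrium.

Yes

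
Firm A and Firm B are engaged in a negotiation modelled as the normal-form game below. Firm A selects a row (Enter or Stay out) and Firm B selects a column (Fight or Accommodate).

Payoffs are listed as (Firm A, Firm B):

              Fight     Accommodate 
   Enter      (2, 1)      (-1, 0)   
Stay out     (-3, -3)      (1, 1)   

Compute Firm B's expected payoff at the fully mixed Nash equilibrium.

1/5

First find p, the probability Firm A plays Enter, from Firm B's indifference between Fight and Accommodate: p − 3(1−p) = (1−p), giving p = 4/5.
Since Firm B is indifferent in equilibrium, Firm B's expected payoff equals the payoff from either column against (4/5, 1/5). Using Fight: (4/5) − 3(1/5) = 1/5.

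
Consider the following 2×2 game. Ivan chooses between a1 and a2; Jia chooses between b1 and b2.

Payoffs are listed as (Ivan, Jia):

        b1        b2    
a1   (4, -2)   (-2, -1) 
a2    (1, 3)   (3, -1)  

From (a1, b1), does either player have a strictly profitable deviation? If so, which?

Ivan at (a1, b1) earns 4; deviating to a2 yields 1 — not better.
Jia earns -2; deviating to b2 yields -1 — a strict improvement.
Only Jia has a strictly profitable deviation.

Jia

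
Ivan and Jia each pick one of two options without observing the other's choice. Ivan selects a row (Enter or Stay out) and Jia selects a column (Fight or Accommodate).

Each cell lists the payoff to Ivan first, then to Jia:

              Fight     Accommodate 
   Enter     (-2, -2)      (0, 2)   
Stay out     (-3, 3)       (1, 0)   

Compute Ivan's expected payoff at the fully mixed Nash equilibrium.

First find y, the probability Jia plays Fight, from Ivan's indifference between Enter and Stay out: −2y = −3y + (1−y), giving y = 1/2.
Since Ivan is indifferent in equilibrium, Ivan's expected payoff equals the payoff from either row against (1/2, 1/2). Using Enter: −2(1/2) = -1.

-1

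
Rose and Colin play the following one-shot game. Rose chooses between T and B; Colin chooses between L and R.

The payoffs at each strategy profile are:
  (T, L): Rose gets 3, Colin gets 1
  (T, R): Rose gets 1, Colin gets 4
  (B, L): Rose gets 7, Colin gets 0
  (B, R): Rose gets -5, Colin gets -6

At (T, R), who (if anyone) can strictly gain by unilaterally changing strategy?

Rose at (T, R) earns 1; deviating to B yields -5 — not better.
Colin earns 4; deviating to L yields 1 — not better.
Neither player can strictly improve; the profile is a Nash equilibrium.

Neither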